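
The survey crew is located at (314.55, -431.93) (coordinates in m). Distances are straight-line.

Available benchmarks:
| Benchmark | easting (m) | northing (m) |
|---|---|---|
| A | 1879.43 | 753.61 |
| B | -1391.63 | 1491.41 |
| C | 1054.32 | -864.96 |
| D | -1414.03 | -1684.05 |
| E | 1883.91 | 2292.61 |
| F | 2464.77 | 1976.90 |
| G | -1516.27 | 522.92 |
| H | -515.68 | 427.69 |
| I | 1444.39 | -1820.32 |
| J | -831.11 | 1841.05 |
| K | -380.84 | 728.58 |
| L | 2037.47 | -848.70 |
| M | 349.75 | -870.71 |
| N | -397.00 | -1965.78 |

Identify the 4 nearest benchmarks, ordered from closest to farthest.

M, C, H, K

Distances from (314.55, -431.93):
A: √((1564.88)² + (1185.54)²) = √(2448849.4144 + 1405505.0916) = 1963.25 m
B: √((-1706.18)² + (1923.34)²) = √(2911050.1924 + 3699236.7556) = 2571.05 m
C: √((739.77)² + (-433.03)²) = √(547259.6529 + 187514.9809) = 857.19 m
D: √((-1728.58)² + (-1252.12)²) = √(2987988.8164 + 1567804.4944) = 2134.43 m
E: √((1569.36)² + (2724.54)²) = √(2462890.8096 + 7423118.2116) = 3144.20 m
F: √((2150.22)² + (2408.83)²) = √(4623446.0484 + 5802461.9689) = 3228.92 m
G: √((-1830.82)² + (954.85)²) = √(3351901.8724 + 911738.5225) = 2064.86 m
H: √((-830.23)² + (859.62)²) = √(689281.8529 + 738946.5444) = 1195.09 m
I: √((1129.84)² + (-1388.39)²) = √(1276538.4256 + 1927626.7921) = 1790.02 m
J: √((-1145.66)² + (2272.98)²) = √(1312536.8356 + 5166438.0804) = 2545.38 m
K: √((-695.39)² + (1160.51)²) = √(483567.2521 + 1346783.4601) = 1352.90 m
L: √((1722.92)² + (-416.77)²) = √(2968453.3264 + 173697.2329) = 1772.61 m
M: √((35.20)² + (-438.78)²) = √(1239.0400 + 192527.8884) = 440.19 m
N: √((-711.55)² + (-1533.85)²) = √(506303.4025 + 2352695.8225) = 1690.86 m
Sorted: M (440.19 m) < C (857.19 m) < H (1195.09 m) < K (1352.90 m) < N (1690.86 m) < L (1772.61 m) < …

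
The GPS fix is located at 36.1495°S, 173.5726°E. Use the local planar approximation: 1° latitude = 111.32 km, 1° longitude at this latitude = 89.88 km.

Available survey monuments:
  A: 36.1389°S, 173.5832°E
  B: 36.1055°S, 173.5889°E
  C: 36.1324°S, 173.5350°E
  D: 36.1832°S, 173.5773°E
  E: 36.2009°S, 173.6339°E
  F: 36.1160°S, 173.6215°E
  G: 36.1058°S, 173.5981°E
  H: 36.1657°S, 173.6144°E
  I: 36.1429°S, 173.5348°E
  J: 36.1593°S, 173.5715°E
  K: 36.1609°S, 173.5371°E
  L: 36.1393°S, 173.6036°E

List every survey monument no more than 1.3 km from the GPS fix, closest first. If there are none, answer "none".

Distances from 36.1495°S, 173.5726°E:
A: √((0.0106·111.32)² + (0.0106·89.88)²) = √(1.392381 + 0.907691) = 1.5166 km
B: √((0.0440·111.32)² + (0.0163·89.88)²) = √(23.991188 + 2.146354) = 5.1125 km
C: √((0.0171·111.32)² + (-0.0376·89.88)²) = √(3.623586 + 11.420939) = 3.8787 km
D: √((-0.0337·111.32)² + (0.0047·89.88)²) = √(14.073632 + 0.178452) = 3.7752 km
E: √((-0.0514·111.32)² + (0.0613·89.88)²) = √(32.739545 + 30.356177) = 7.9433 km
F: √((0.0335·111.32)² + (0.0489·89.88)²) = √(13.907082 + 19.317185) = 5.7640 km
G: √((0.0437·111.32)² + (0.0255·89.88)²) = √(23.665150 + 5.252989) = 5.3776 km
H: √((-0.0162·111.32)² + (0.0418·89.88)²) = √(3.252194 + 14.114929) = 4.1674 km
I: √((0.0066·111.32)² + (-0.0378·89.88)²) = √(0.539802 + 11.542762) = 3.4760 km
J: √((-0.0098·111.32)² + (-0.0011·89.88)²) = √(1.190141 + 0.009775) = 1.0954 km
K: √((-0.0114·111.32)² + (-0.0355·89.88)²) = √(1.610483 + 10.180822) = 3.4338 km
L: √((0.0102·111.32)² + (0.0310·89.88)²) = √(1.289278 + 7.763356) = 3.0088 km
Threshold 1.3 km: J (1.0954 km) is within range.

J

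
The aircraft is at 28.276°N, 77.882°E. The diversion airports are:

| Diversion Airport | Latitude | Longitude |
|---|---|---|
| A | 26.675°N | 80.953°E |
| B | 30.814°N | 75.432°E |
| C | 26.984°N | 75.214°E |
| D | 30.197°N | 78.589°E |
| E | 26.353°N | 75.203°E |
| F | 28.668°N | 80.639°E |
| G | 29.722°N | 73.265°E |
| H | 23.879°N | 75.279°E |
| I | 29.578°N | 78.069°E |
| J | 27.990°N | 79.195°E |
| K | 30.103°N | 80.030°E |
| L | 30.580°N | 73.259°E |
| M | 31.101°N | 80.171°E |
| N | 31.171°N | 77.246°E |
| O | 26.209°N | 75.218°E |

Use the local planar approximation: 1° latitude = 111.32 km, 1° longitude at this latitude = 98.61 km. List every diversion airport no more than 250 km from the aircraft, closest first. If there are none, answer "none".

Distances from 28.276°N, 77.882°E:
A: 351.383 km
B: 371.741 km
C: 299.838 km
D: 224.923 km
E: 340.021 km
F: 275.348 km
G: 482.901 km
H: 552.694 km
I: 146.107 km
J: 133.332 km
K: 293.648 km
L: 523.071 km
M: 387.099 km
N: 328.317 km
O: 349.221 km
Threshold 250 km: J (133.332 km), I (146.107 km), D (224.923 km) are within range.

J, I, D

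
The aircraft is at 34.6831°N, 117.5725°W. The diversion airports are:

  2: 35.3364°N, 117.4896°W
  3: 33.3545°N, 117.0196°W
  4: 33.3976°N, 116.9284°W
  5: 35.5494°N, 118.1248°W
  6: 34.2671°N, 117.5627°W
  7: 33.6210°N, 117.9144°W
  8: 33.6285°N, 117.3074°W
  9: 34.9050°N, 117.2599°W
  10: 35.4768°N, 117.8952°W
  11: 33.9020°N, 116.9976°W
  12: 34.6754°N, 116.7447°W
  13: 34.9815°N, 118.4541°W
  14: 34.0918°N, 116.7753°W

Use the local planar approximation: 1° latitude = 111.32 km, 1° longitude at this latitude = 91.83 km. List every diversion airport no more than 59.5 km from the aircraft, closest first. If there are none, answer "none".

9, 6

Distances from 34.6831°N, 117.5725°W:
2: 73.1227 km
3: 156.3720 km
4: 154.8438 km
5: 108.9600 km
6: 46.3179 km
7: 122.3306 km
8: 119.8956 km
9: 37.8711 km
10: 93.1917 km
11: 101.7240 km
12: 76.0217 km
13: 87.5072 km
14: 98.4479 km
Threshold 59.5 km: 9 (37.8711 km), 6 (46.3179 km) are within range.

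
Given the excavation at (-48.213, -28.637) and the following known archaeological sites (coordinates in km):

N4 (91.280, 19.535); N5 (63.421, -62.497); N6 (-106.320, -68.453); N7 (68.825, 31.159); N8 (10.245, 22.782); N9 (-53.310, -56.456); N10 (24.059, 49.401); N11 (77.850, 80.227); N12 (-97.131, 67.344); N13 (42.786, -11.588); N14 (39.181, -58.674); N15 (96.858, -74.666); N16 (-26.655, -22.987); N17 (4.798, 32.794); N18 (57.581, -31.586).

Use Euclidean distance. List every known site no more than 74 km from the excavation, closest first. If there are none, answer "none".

N16, N9, N6

Distances from (-48.213, -28.637):
N4: 147.577 km
N5: 116.656 km
N6: 70.440 km
N7: 131.429 km
N8: 77.854 km
N9: 28.282 km
N10: 106.363 km
N11: 166.563 km
N12: 107.728 km
N13: 92.582 km
N14: 92.412 km
N15: 152.198 km
N16: 22.286 km
N17: 81.141 km
N18: 105.835 km
Threshold 74 km: N16 (22.286 km), N9 (28.282 km), N6 (70.440 km) are within range.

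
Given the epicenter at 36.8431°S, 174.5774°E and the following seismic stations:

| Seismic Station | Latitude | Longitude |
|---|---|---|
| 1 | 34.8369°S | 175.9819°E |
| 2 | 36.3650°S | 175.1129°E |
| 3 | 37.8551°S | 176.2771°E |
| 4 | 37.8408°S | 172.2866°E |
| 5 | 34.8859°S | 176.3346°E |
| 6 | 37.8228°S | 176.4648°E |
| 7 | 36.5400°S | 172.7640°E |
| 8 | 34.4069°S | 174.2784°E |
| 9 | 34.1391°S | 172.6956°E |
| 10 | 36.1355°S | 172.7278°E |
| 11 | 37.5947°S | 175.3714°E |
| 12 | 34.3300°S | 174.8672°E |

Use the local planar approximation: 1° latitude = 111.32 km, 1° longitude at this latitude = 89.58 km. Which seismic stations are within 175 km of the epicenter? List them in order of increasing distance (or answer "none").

2, 11, 7

Distances from 36.8431°S, 174.5774°E:
1: 256.3315 km
2: 71.6500 km
3: 189.4048 km
4: 233.3373 km
5: 268.7892 km
6: 201.1962 km
7: 165.9115 km
8: 272.5172 km
9: 344.9971 km
10: 183.4583 km
11: 109.8150 km
12: 280.9602 km
Threshold 175 km: 2 (71.6500 km), 11 (109.8150 km), 7 (165.9115 km) are within range.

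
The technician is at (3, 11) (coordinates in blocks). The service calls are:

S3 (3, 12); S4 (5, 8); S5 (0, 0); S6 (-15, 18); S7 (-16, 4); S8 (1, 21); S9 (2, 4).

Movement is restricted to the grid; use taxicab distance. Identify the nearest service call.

Distances from (3, 11):
S3: |0| + |1| = 0 + 1 = 1 blocks
S4: |2| + |-3| = 2 + 3 = 5 blocks
S5: |-3| + |-11| = 3 + 11 = 14 blocks
S6: |-18| + |7| = 18 + 7 = 25 blocks
S7: |-19| + |-7| = 19 + 7 = 26 blocks
S8: |-2| + |10| = 2 + 10 = 12 blocks
S9: |-1| + |-7| = 1 + 7 = 8 blocks
Minimum: S3 at 1 blocks.

S3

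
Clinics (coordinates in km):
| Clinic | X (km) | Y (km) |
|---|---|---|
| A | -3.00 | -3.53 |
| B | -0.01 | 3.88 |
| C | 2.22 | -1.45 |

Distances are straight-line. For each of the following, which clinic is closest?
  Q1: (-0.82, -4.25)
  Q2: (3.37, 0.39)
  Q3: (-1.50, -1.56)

Q1 at (-0.82, -4.25):
  A: 2.30 km
  B: 8.17 km
  C: 4.13 km
  → nearest: A (2.30 km)
Q2 at (3.37, 0.39):
  A: 7.48 km
  B: 4.86 km
  C: 2.17 km
  → nearest: C (2.17 km)
Q3 at (-1.50, -1.56):
  A: 2.48 km
  B: 5.64 km
  C: 3.72 km
  → nearest: A (2.48 km)

Q1→A; Q2→C; Q3→A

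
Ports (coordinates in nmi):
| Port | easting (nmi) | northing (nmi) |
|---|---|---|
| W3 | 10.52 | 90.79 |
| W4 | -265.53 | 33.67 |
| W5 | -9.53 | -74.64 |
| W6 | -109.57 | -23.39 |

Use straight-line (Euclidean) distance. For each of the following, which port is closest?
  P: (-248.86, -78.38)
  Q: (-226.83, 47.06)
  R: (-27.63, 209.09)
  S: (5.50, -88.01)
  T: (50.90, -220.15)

P at (-248.86, -78.38):
  W3: 309.67 nmi
  W4: 113.28 nmi
  W5: 239.36 nmi
  W6: 149.75 nmi
  → nearest: W4 (113.28 nmi)
Q at (-226.83, 47.06):
  W3: 241.34 nmi
  W4: 40.95 nmi
  W5: 249.06 nmi
  W6: 136.80 nmi
  → nearest: W4 (40.95 nmi)
R at (-27.63, 209.09):
  W3: 124.30 nmi
  W4: 295.58 nmi
  W5: 284.31 nmi
  W6: 246.50 nmi
  → nearest: W3 (124.30 nmi)
S at (5.50, -88.01):
  W3: 178.87 nmi
  W4: 297.09 nmi
  W5: 20.12 nmi
  W6: 131.97 nmi
  → nearest: W5 (20.12 nmi)
T at (50.90, -220.15):
  W3: 313.55 nmi
  W4: 405.65 nmi
  W5: 157.56 nmi
  W6: 253.90 nmi
  → nearest: W5 (157.56 nmi)

P→W4; Q→W4; R→W3; S→W5; T→W5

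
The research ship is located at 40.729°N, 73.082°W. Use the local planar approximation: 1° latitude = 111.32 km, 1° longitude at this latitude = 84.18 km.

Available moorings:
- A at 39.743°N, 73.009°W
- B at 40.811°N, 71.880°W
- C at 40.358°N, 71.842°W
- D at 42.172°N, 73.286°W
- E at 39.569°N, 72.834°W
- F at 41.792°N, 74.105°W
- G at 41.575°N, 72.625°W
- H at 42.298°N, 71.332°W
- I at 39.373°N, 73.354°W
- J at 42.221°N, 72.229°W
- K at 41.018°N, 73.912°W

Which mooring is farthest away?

H

Distances from 40.729°N, 73.082°W:
A: √((-0.986·111.32)² + (0.073·84.18)²) = √(12047.59127 + 37.76275) = 109.933 km
B: √((0.082·111.32)² + (1.202·84.18)²) = √(83.32477 + 10238.27471) = 101.595 km
C: √((-0.371·111.32)² + (1.240·84.18)²) = √(1705.66687 + 10895.85244) = 112.256 km
D: √((1.443·111.32)² + (-0.204·84.18)²) = √(25803.52612 + 294.90231) = 161.550 km
E: √((-1.160·111.32)² + (0.248·84.18)²) = √(16674.86681 + 435.83410) = 130.808 km
F: √((1.063·111.32)² + (-1.023·84.18)²) = √(14002.73676 + 7415.98957) = 146.351 km
G: √((0.846·111.32)² + (0.457·84.18)²) = √(8869.25459 + 1479.96090) = 101.731 km
H: √((1.569·111.32)² + (1.750·84.18)²) = √(30506.49287 + 21701.70922) = 228.491 km
I: √((-1.356·111.32)² + (-0.272·84.18)²) = √(22785.87835 + 524.27078) = 152.677 km
J: √((1.492·111.32)² + (0.853·84.18)²) = √(27585.70208 + 5156.03557) = 180.947 km
K: √((0.289·111.32)² + (-0.830·84.18)²) = √(1035.00413 + 4881.73306) = 76.920 km
Maximum: H at 228.491 km.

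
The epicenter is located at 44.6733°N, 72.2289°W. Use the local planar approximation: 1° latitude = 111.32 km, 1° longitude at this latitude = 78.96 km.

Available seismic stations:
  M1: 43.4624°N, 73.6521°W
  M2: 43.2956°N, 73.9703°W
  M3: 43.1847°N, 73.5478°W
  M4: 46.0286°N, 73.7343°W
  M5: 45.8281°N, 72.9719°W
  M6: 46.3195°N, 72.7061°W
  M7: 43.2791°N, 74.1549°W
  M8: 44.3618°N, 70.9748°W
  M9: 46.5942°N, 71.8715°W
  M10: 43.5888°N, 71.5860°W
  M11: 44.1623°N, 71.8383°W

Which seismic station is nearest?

Distances from 44.6733°N, 72.2289°W:
M1: √((-1.2109·111.32)² + (-1.4232·78.96)²) = √(18170.335812 + 12628.336608) = 175.4955 km
M2: √((-1.3777·111.32)² + (-1.7414·78.96)²) = √(23520.996221 + 18906.509601) = 205.9794 km
M3: √((-1.4886·111.32)² + (-1.3189·78.96)²) = √(27460.119613 + 10845.211248) = 195.7175 km
M4: √((1.3553·111.32)² + (-1.5054·78.96)²) = √(22762.359177 + 14129.217245) = 192.0718 km
M5: √((1.1548·111.32)² + (-0.7430·78.96)²) = √(16525.703091 + 3441.849743) = 141.3066 km
M6: √((1.6462·111.32)² + (-0.4772·78.96)²) = √(33582.389161 + 1419.760696) = 187.0886 km
M7: √((-1.3942·111.32)² + (-1.9260·78.96)²) = √(24087.767583 + 23127.401763) = 217.2905 km
M8: √((-0.3115·111.32)² + (1.2541·78.96)²) = √(1202.437459 + 9805.700291) = 104.9197 km
M9: √((1.9209·111.32)² + (0.3574·78.96)²) = √(45725.231025 + 796.385558) = 215.6887 km
M10: √((-1.0845·111.32)² + (0.6429·78.96)²) = √(14574.897460 + 2576.921155) = 130.9650 km
M11: √((-0.5110·111.32)² + (0.3906·78.96)²) = √(3235.848616 + 951.215147) = 64.7075 km
Minimum: M11 at 64.7075 km.

M11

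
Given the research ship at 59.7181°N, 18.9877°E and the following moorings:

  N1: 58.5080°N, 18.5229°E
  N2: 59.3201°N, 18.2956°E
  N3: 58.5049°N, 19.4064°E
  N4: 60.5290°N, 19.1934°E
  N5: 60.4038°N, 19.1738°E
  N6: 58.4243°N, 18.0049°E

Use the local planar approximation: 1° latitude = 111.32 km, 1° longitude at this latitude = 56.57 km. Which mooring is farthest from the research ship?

Distances from 59.7181°N, 18.9877°E:
N1: 137.2505 km
N2: 59.1257 km
N3: 137.1147 km
N4: 91.0163 km
N5: 77.0547 km
N6: 154.3841 km
Maximum: N6 at 154.3841 km.

N6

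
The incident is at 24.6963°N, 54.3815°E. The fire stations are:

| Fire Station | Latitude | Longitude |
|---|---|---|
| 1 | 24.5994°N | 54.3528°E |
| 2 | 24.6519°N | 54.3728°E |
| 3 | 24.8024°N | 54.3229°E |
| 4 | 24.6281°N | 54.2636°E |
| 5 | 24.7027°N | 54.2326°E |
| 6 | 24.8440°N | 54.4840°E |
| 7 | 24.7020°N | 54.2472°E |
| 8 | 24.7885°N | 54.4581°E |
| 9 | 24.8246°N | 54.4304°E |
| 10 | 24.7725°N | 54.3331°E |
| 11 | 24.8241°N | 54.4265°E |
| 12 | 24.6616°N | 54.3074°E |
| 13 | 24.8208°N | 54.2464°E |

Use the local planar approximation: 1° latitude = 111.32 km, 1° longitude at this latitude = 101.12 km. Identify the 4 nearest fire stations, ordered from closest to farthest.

Distances from 24.6963°N, 54.3815°E:
1: √((-0.0969·111.32)² + (-0.0287·101.12)²) = √(116.357384 + 8.422440) = 11.1705 km
2: √((-0.0444·111.32)² + (-0.0087·101.12)²) = √(24.429374 + 0.773950) = 5.0203 km
3: √((0.1061·111.32)² + (-0.0586·101.12)²) = √(139.500949 + 35.113115) = 13.2142 km
4: √((-0.0682·111.32)² + (-0.1179·101.12)²) = √(57.638828 + 142.135229) = 14.1341 km
5: √((0.0064·111.32)² + (-0.1489·101.12)²) = √(0.507582 + 226.706263) = 15.0736 km
6: √((0.1477·111.32)² + (0.1025·101.12)²) = √(270.338180 + 107.429079) = 19.4362 km
7: √((0.0057·111.32)² + (-0.1343·101.12)²) = √(0.402621 + 184.427699) = 13.5952 km
8: √((0.0922·111.32)² + (0.0766·101.12)²) = √(105.343620 + 59.997294) = 12.8585 km
9: √((0.1283·111.32)² + (0.0489·101.12)²) = √(203.985693 + 24.450731) = 15.1141 km
10: √((0.0762·111.32)² + (-0.0484·101.12)²) = √(71.954231 + 23.953272) = 9.7932 km
11: √((0.1278·111.32)² + (0.0450·101.12)²) = √(202.398879 + 20.706140) = 14.9367 km
12: √((-0.0347·111.32)² + (-0.0741·101.12)²) = √(14.921255 + 56.144929) = 8.4301 km
13: √((0.1245·111.32)² + (-0.1351·101.12)²) = √(192.081305 + 186.631446) = 19.4605 km
Sorted: 2 (5.0203 km) < 12 (8.4301 km) < 10 (9.7932 km) < 1 (11.1705 km) < 8 (12.8585 km) < 3 (13.2142 km) < …

2, 12, 10, 1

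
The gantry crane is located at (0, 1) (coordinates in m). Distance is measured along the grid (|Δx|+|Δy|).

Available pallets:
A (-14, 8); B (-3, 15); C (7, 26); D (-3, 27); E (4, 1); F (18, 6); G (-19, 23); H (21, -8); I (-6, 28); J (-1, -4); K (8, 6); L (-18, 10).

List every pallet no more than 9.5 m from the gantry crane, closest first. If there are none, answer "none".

E, J

Distances from (0, 1):
A: |-14| + |7| = 14 + 7 = 21 m
B: |-3| + |14| = 3 + 14 = 17 m
C: |7| + |25| = 7 + 25 = 32 m
D: |-3| + |26| = 3 + 26 = 29 m
E: |4| + |0| = 4 + 0 = 4 m
F: |18| + |5| = 18 + 5 = 23 m
G: |-19| + |22| = 19 + 22 = 41 m
H: |21| + |-9| = 21 + 9 = 30 m
I: |-6| + |27| = 6 + 27 = 33 m
J: |-1| + |-5| = 1 + 5 = 6 m
K: |8| + |5| = 8 + 5 = 13 m
L: |-18| + |9| = 18 + 9 = 27 m
Threshold 9.5 m: E (4 m), J (6 m) are within range.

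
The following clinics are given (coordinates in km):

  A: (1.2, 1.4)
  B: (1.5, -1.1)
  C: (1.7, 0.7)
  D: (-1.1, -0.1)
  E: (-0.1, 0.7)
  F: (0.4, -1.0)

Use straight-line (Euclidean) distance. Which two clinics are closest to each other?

Pairwise distances:
A–B: √((0.3)² + (-2.5)²) = √(0.0900 + 6.2500) = 2.52 km
A–C: √((0.5)² + (-0.7)²) = √(0.2500 + 0.4900) = 0.86 km
A–D: √((-2.3)² + (-1.5)²) = √(5.2900 + 2.2500) = 2.75 km
A–E: √((-1.3)² + (-0.7)²) = √(1.6900 + 0.4900) = 1.48 km
A–F: √((-0.8)² + (-2.4)²) = √(0.6400 + 5.7600) = 2.53 km
B–C: √((0.2)² + (1.8)²) = √(0.0400 + 3.2400) = 1.81 km
B–D: √((-2.6)² + (1.0)²) = √(6.7600 + 1.0000) = 2.79 km
B–E: √((-1.6)² + (1.8)²) = √(2.5600 + 3.2400) = 2.41 km
B–F: √((-1.1)² + (0.1)²) = √(1.2100 + 0.0100) = 1.10 km
C–D: √((-2.8)² + (-0.8)²) = √(7.8400 + 0.6400) = 2.91 km
C–E: √((-1.8)² + (0.0)²) = √(3.2400 + 0.0000) = 1.80 km
C–F: √((-1.3)² + (-1.7)²) = √(1.6900 + 2.8900) = 2.14 km
D–E: √((1.0)² + (0.8)²) = √(1.0000 + 0.6400) = 1.28 km
D–F: √((1.5)² + (-0.9)²) = √(2.2500 + 0.8100) = 1.75 km
E–F: √((0.5)² + (-1.7)²) = √(0.2500 + 2.8900) = 1.77 km
Closest pair: A–C at 0.86 km.

A and C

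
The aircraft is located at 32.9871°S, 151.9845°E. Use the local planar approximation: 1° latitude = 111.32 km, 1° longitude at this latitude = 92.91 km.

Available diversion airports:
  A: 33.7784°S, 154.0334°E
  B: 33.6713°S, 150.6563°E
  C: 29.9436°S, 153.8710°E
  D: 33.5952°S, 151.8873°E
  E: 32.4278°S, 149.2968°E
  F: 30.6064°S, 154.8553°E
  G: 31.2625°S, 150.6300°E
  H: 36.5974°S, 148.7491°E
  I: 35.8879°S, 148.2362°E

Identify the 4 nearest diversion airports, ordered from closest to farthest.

D, B, A, G

Distances from 32.9871°S, 151.9845°E:
A: √((-0.7913·111.32)² + (2.0489·92.91)²) = √(7759.410475 + 36238.185606) = 209.7560 km
B: √((-0.6842·111.32)² + (-1.3282·92.91)²) = √(5801.129161 + 15228.315711) = 145.0153 km
C: √((3.0435·111.32)² + (1.8865·92.91)²) = √(114787.079798 + 30721.225718) = 381.4555 km
D: √((-0.6081·111.32)² + (-0.0972·92.91)²) = √(4582.435937 + 81.556288) = 68.2934 km
E: √((0.5593·111.32)² + (-2.6877·92.91)²) = √(3876.466489 + 62357.185178) = 257.3590 km
F: √((2.3807·111.32)² + (2.8708·92.91)²) = √(70235.348101 + 71142.774013) = 376.0028 km
G: √((1.7246·111.32)² + (-1.3545·92.91)²) = √(36857.269555 + 15837.365473) = 229.5531 km
H: √((-3.6103·111.32)² + (-3.2354·92.91)²) = √(161522.481467 + 90360.969618) = 501.8799 km
I: √((-2.9008·111.32)² + (-3.7483·92.91)²) = √(104275.425056 + 121281.233685) = 474.9281 km
Sorted: D (68.2934 km) < B (145.0153 km) < A (209.7560 km) < G (229.5531 km) < E (257.3590 km) < F (376.0028 km) < …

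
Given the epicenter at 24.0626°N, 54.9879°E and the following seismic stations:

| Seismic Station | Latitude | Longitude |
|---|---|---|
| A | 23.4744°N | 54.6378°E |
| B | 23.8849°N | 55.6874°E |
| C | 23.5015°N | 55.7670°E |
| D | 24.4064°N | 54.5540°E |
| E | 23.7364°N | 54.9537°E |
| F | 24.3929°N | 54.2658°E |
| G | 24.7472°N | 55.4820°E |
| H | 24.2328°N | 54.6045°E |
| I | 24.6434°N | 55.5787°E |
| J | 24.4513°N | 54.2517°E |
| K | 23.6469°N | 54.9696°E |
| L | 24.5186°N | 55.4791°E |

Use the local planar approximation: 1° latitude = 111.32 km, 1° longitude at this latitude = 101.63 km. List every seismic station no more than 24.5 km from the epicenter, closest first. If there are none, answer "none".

none

Distances from 24.0626°N, 54.9879°E:
A: 74.5212 km
B: 73.7911 km
C: 100.8510 km
D: 58.3892 km
E: 36.4785 km
F: 82.0830 km
G: 91.2661 km
H: 43.3272 km
I: 88.2348 km
J: 86.4311 km
K: 46.3131 km
L: 71.1958 km
Threshold 24.5 km: none within range.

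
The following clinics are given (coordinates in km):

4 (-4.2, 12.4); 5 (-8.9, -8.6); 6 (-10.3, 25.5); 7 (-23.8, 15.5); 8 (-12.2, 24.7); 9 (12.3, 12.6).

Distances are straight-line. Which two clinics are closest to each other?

Pairwise distances:
4–5: 21.5 km
4–6: 14.5 km
4–7: 19.8 km
4–8: 14.7 km
4–9: 16.5 km
5–6: 34.1 km
5–7: 28.3 km
5–8: 33.5 km
5–9: 30.0 km
6–7: 16.8 km
6–8: 2.1 km
6–9: 26.0 km
7–8: 14.8 km
7–9: 36.2 km
8–9: 27.3 km
Closest pair: 6–8 at 2.1 km.

6 and 8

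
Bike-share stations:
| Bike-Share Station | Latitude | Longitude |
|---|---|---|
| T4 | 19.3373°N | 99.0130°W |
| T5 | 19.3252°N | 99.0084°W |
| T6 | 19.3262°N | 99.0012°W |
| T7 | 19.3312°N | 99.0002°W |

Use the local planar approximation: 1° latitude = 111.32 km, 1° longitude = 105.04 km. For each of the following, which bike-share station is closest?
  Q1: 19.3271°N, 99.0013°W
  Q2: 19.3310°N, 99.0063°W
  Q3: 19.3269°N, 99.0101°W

Q1→T6; Q2→T7; Q3→T5

Q1 at 19.3271°N, 99.0013°W:
  T4: 1.6732 km
  T5: 0.7752 km
  T6: 0.1007 km
  T7: 0.4708 km
  → nearest: T6 (0.1007 km)
Q2 at 19.3310°N, 99.0063°W:
  T4: 0.9935 km
  T5: 0.6823 km
  T6: 0.7566 km
  T7: 0.6411 km
  → nearest: T7 (0.6411 km)
Q3 at 19.3269°N, 99.0101°W:
  T4: 1.1971 km
  T5: 0.2602 km
  T6: 0.9381 km
  T7: 1.1448 km
  → nearest: T5 (0.2602 km)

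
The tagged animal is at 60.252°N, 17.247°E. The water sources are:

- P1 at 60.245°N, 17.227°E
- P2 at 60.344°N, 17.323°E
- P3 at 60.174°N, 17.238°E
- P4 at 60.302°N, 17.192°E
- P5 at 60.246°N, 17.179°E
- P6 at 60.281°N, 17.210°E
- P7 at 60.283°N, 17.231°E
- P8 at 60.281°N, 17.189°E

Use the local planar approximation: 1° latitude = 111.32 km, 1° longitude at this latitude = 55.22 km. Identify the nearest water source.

P1

Distances from 60.252°N, 17.247°E:
P1: 1.352 km
P2: 11.068 km
P3: 8.697 km
P4: 6.341 km
P5: 3.814 km
P6: 3.820 km
P7: 3.562 km
P8: 4.547 km
Minimum: P1 at 1.352 km.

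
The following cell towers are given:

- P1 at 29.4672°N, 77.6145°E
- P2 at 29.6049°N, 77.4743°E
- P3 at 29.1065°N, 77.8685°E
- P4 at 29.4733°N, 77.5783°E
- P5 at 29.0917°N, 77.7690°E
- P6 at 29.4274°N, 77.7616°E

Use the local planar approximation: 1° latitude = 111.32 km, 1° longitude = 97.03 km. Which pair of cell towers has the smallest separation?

Pairwise distances:
P1–P2: 20.4946 km
P1–P3: 47.1135 km
P1–P4: 3.5775 km
P1–P5: 44.4075 km
P1–P6: 14.9449 km
P2–P3: 67.3887 km
P2–P4: 17.7889 km
P2–P5: 63.8861 km
P2–P6: 34.1693 km
P3–P4: 49.5999 km
P3–P5: 9.7941 km
P3–P6: 37.1980 km
P4–P5: 46.3348 km
P4–P6: 18.5050 km
P5–P6: 37.3770 km
Closest pair: P1–P4 at 3.5775 km.

P1 and P4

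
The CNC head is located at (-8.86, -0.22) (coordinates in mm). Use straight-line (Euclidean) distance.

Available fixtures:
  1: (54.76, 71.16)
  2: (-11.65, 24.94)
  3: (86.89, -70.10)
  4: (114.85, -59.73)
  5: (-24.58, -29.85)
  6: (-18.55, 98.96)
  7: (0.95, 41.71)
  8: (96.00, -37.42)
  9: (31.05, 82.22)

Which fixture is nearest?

2

Distances from (-8.86, -0.22):
1: 95.62 mm
2: 25.31 mm
3: 118.54 mm
4: 137.28 mm
5: 33.54 mm
6: 99.65 mm
7: 43.06 mm
8: 111.26 mm
9: 91.59 mm
Minimum: 2 at 25.31 mm.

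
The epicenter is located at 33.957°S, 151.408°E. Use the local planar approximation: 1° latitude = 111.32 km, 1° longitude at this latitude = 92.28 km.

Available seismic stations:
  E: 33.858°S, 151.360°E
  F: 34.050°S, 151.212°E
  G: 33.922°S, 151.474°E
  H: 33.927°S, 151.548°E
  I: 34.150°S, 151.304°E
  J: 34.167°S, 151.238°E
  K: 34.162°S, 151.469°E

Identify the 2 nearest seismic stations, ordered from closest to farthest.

Distances from 33.957°S, 151.408°E:
E: √((0.099·111.32)² + (-0.048·92.28)²) = √(121.45539 + 19.61994) = 11.878 km
F: √((-0.093·111.32)² + (-0.196·92.28)²) = √(107.17964 + 327.13523) = 20.840 km
G: √((0.035·111.32)² + (0.066·92.28)²) = √(15.18037 + 37.09395) = 7.230 km
H: √((0.030·111.32)² + (0.140·92.28)²) = √(11.15293 + 166.90573) = 13.344 km
I: √((-0.193·111.32)² + (-0.104·92.28)²) = √(461.59491 + 92.10471) = 23.531 km
J: √((-0.210·111.32)² + (-0.170·92.28)²) = √(546.49348 + 246.10079) = 28.153 km
K: √((-0.205·111.32)² + (0.061·92.28)²) = √(520.77978 + 31.68654) = 23.505 km
Sorted: G (7.230 km) < E (11.878 km) < H (13.344 km) < F (20.840 km) < …

G, E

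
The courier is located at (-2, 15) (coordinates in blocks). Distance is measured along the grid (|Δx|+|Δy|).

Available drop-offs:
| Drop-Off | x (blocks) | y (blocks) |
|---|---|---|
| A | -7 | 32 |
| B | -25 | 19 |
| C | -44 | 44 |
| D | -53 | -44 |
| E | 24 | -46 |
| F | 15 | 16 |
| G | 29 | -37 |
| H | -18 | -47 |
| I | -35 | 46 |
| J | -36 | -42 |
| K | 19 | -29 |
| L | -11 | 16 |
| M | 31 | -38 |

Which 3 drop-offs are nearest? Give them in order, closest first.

Distances from (-2, 15):
A: 22 blocks
B: 27 blocks
C: 71 blocks
D: 110 blocks
E: 87 blocks
F: 18 blocks
G: 83 blocks
H: 78 blocks
I: 64 blocks
J: 91 blocks
K: 65 blocks
L: 10 blocks
M: 86 blocks
Sorted: L (10 blocks) < F (18 blocks) < A (22 blocks) < B (27 blocks) < I (64 blocks) < …

L, F, A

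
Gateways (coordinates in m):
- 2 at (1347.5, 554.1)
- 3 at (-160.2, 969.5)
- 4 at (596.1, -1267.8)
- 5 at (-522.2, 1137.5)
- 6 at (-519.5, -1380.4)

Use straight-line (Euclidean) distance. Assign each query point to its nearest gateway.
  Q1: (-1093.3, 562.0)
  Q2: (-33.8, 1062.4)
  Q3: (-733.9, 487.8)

Q1 at (-1093.3, 562.0):
  2: 2440.8 m
  3: 1018.2 m
  4: 2490.4 m
  5: 810.8 m
  6: 2025.4 m
  → nearest: 5 (810.8 m)
Q2 at (-33.8, 1062.4):
  2: 1471.9 m
  3: 156.9 m
  4: 2413.8 m
  5: 494.1 m
  6: 2490.6 m
  → nearest: 3 (156.9 m)
Q3 at (-733.9, 487.8):
  2: 2082.5 m
  3: 749.1 m
  4: 2202.5 m
  5: 683.3 m
  6: 1880.5 m
  → nearest: 5 (683.3 m)

Q1→5; Q2→3; Q3→5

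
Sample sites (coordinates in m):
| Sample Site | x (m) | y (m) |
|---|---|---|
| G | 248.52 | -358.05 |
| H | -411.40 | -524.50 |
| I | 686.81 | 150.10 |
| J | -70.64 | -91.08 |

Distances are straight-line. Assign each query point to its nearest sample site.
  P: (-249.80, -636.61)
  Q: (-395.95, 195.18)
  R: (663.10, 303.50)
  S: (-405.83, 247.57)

P at (-249.80, -636.61):
  G: √((498.32)² + (278.56)²) = √(248322.8224 + 77595.6736) = 570.89 m
  H: √((-161.60)² + (112.11)²) = √(26114.5600 + 12568.6521) = 196.68 m
  I: √((936.61)² + (786.71)²) = √(877238.2921 + 618912.6241) = 1223.17 m
  J: √((179.16)² + (545.53)²) = √(32098.3056 + 297602.9809) = 574.20 m
  → nearest: H (196.68 m)
Q at (-395.95, 195.18):
  G: √((644.47)² + (-553.23)²) = √(415341.5809 + 306063.4329) = 849.36 m
  H: √((-15.45)² + (-719.68)²) = √(238.7025 + 517939.3024) = 719.85 m
  I: √((1082.76)² + (-45.08)²) = √(1172369.2176 + 2032.2064) = 1083.70 m
  J: √((325.31)² + (-286.26)²) = √(105826.5961 + 81944.7876) = 433.33 m
  → nearest: J (433.33 m)
R at (663.10, 303.50):
  G: √((-414.58)² + (-661.55)²) = √(171876.5764 + 437648.4025) = 780.72 m
  H: √((-1074.50)² + (-828.00)²) = √(1154550.2500 + 685584.0000) = 1356.52 m
  I: √((23.71)² + (-153.40)²) = √(562.1641 + 23531.5600) = 155.22 m
  J: √((-733.74)² + (-394.58)²) = √(538374.3876 + 155693.3764) = 833.11 m
  → nearest: I (155.22 m)
S at (-405.83, 247.57):
  G: √((654.35)² + (-605.62)²) = √(428173.9225 + 366775.5844) = 891.60 m
  H: √((-5.57)² + (-772.07)²) = √(31.0249 + 596092.0849) = 772.09 m
  I: √((1092.64)² + (-97.47)²) = √(1193862.1696 + 9500.4009) = 1096.98 m
  J: √((335.19)² + (-338.65)²) = √(112352.3361 + 114683.8225) = 476.48 m
  → nearest: J (476.48 m)

P→H; Q→J; R→I; S→J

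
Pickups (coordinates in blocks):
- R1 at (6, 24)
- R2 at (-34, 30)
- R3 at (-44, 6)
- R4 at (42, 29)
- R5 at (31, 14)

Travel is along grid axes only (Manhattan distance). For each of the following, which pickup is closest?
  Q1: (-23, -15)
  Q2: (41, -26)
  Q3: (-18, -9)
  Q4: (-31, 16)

Q1 at (-23, -15):
  R1: 68 blocks
  R2: 56 blocks
  R3: 42 blocks
  R4: 109 blocks
  R5: 83 blocks
  → nearest: R3 (42 blocks)
Q2 at (41, -26):
  R1: 85 blocks
  R2: 131 blocks
  R3: 117 blocks
  R4: 56 blocks
  R5: 50 blocks
  → nearest: R5 (50 blocks)
Q3 at (-18, -9):
  R1: 57 blocks
  R2: 55 blocks
  R3: 41 blocks
  R4: 98 blocks
  R5: 72 blocks
  → nearest: R3 (41 blocks)
Q4 at (-31, 16):
  R1: 45 blocks
  R2: 17 blocks
  R3: 23 blocks
  R4: 86 blocks
  R5: 64 blocks
  → nearest: R2 (17 blocks)

Q1→R3; Q2→R5; Q3→R3; Q4→R2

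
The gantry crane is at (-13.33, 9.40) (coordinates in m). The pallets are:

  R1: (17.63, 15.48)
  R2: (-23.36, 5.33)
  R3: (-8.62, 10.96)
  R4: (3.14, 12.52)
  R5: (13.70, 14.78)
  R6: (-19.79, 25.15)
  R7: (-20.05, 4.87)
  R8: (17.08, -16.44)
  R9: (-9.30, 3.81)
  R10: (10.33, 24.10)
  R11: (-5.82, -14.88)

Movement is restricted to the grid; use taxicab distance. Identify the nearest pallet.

Distances from (-13.33, 9.40):
R1: |30.96| + |6.08| = 30.96 + 6.08 = 37.04 m
R2: |-10.03| + |-4.07| = 10.03 + 4.07 = 14.10 m
R3: |4.71| + |1.56| = 4.71 + 1.56 = 6.27 m
R4: |16.47| + |3.12| = 16.47 + 3.12 = 19.59 m
R5: |27.03| + |5.38| = 27.03 + 5.38 = 32.41 m
R6: |-6.46| + |15.75| = 6.46 + 15.75 = 22.21 m
R7: |-6.72| + |-4.53| = 6.72 + 4.53 = 11.25 m
R8: |30.41| + |-25.84| = 30.41 + 25.84 = 56.25 m
R9: |4.03| + |-5.59| = 4.03 + 5.59 = 9.62 m
R10: |23.66| + |14.70| = 23.66 + 14.70 = 38.36 m
R11: |7.51| + |-24.28| = 7.51 + 24.28 = 31.79 m
Minimum: R3 at 6.27 m.

R3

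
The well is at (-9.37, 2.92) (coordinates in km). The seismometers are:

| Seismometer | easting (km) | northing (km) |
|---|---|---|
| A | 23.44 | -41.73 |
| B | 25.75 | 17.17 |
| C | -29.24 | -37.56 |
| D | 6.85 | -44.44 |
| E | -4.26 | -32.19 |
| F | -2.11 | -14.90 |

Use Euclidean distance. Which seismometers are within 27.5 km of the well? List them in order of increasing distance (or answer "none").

Distances from (-9.37, 2.92):
A: 55.41 km
B: 37.90 km
C: 45.09 km
D: 50.06 km
E: 35.48 km
F: 19.24 km
Threshold 27.5 km: F (19.24 km) is within range.

F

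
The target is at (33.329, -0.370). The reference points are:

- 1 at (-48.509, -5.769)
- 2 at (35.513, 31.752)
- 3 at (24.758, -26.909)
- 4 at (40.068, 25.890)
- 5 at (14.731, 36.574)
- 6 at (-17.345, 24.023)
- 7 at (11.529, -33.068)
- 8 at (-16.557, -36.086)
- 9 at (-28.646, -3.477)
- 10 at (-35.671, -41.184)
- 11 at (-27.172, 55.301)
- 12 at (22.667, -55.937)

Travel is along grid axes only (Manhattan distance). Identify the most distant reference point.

11

Distances from (33.329, -0.370):
1: |-81.838| + |-5.399| = 81.838 + 5.399 = 87.237
2: |2.184| + |32.122| = 2.184 + 32.122 = 34.306
3: |-8.571| + |-26.539| = 8.571 + 26.539 = 35.110
4: |6.739| + |26.260| = 6.739 + 26.260 = 32.999
5: |-18.598| + |36.944| = 18.598 + 36.944 = 55.542
6: |-50.674| + |24.393| = 50.674 + 24.393 = 75.067
7: |-21.800| + |-32.698| = 21.800 + 32.698 = 54.498
8: |-49.886| + |-35.716| = 49.886 + 35.716 = 85.602
9: |-61.975| + |-3.107| = 61.975 + 3.107 = 65.082
10: |-69.000| + |-40.814| = 69.000 + 40.814 = 109.814
11: |-60.501| + |55.671| = 60.501 + 55.671 = 116.172
12: |-10.662| + |-55.567| = 10.662 + 55.567 = 66.229
Maximum: 11 at 116.172.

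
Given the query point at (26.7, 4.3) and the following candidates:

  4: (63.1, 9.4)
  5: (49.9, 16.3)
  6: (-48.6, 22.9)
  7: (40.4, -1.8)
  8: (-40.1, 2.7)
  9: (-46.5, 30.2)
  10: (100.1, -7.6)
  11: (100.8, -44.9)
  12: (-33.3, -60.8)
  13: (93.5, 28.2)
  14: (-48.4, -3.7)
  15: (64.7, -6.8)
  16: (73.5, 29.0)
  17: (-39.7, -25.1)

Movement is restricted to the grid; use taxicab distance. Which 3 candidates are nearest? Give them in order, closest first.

Distances from (26.7, 4.3):
4: 41.5
5: 35.2
6: 93.9
7: 19.8
8: 68.4
9: 99.1
10: 85.3
11: 123.3
12: 125.1
13: 90.7
14: 83.1
15: 49.1
16: 71.5
17: 95.8
Sorted: 7 (19.8) < 5 (35.2) < 4 (41.5) < 15 (49.1) < 8 (68.4) < …

7, 5, 4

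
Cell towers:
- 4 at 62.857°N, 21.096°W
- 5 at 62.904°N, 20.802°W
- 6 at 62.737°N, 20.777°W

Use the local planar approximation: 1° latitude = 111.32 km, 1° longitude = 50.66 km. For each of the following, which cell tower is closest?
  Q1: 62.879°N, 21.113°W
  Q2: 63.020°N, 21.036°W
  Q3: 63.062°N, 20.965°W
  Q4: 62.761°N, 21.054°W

Q1→4; Q2→5; Q3→5; Q4→4

Q1 at 62.879°N, 21.113°W:
  4: √((-0.022·111.32)² + (0.017·50.66)²) = √(5.99780 + 0.74170) = 2.596 km
  5: √((0.025·111.32)² + (0.311·50.66)²) = √(7.74509 + 248.22822) = 15.999 km
  6: √((-0.142·111.32)² + (0.336·50.66)²) = √(249.87516 + 289.74031) = 23.230 km
  → nearest: 4 (2.596 km)
Q2 at 63.020°N, 21.036°W:
  4: √((-0.163·111.32)² + (-0.060·50.66)²) = √(329.24683 + 9.23917) = 18.398 km
  5: √((-0.116·111.32)² + (0.234·50.66)²) = √(166.74867 + 140.52775) = 17.529 km
  6: √((-0.283·111.32)² + (0.259·50.66)²) = √(992.47429 + 172.15907) = 34.127 km
  → nearest: 5 (17.529 km)
Q3 at 63.062°N, 20.965°W:
  4: √((-0.205·111.32)² + (-0.131·50.66)²) = √(520.77978 + 44.04260) = 23.766 km
  5: √((-0.158·111.32)² + (0.163·50.66)²) = √(309.35744 + 68.18763) = 19.431 km
  6: √((-0.325·111.32)² + (0.188·50.66)²) = √(1308.92004 + 90.70810) = 37.412 km
  → nearest: 5 (19.431 km)
Q4 at 62.761°N, 21.054°W:
  4: √((0.096·111.32)² + (-0.042·50.66)²) = √(114.20598 + 4.52719) = 10.896 km
  5: √((0.143·111.32)² + (0.252·50.66)²) = √(253.40692 + 162.97893) = 20.406 km
  6: √((-0.024·111.32)² + (0.277·50.66)²) = √(7.13787 + 196.92004) = 14.285 km
  → nearest: 4 (10.896 km)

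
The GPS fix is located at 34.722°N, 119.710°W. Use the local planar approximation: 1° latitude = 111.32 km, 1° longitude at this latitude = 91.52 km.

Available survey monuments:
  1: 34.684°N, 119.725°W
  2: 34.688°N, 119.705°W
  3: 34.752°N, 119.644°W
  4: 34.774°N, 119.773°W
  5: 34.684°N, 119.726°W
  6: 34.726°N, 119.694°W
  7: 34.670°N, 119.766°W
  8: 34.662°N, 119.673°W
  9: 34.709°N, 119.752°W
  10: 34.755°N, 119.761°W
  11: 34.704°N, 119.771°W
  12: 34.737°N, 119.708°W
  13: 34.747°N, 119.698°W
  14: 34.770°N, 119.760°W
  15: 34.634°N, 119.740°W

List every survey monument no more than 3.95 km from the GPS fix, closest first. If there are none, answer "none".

Distances from 34.722°N, 119.710°W:
1: √((-0.038·111.32)² + (-0.015·91.52)²) = √(17.89425 + 1.88458) = 4.447 km
2: √((-0.034·111.32)² + (0.005·91.52)²) = √(14.32532 + 0.20940) = 3.812 km
3: √((0.030·111.32)² + (0.066·91.52)²) = √(11.15293 + 36.48547) = 6.902 km
4: √((0.052·111.32)² + (-0.063·91.52)²) = √(33.50835 + 33.24399) = 8.170 km
5: √((-0.038·111.32)² + (-0.016·91.52)²) = √(17.89425 + 2.14423) = 4.476 km
6: √((0.004·111.32)² + (0.016·91.52)²) = √(0.19827 + 2.14423) = 1.531 km
7: √((-0.052·111.32)² + (-0.056·91.52)²) = √(33.50835 + 26.26686) = 7.731 km
8: √((-0.060·111.32)² + (0.037·91.52)²) = √(44.61171 + 11.46662) = 7.489 km
9: √((-0.013·111.32)² + (-0.042·91.52)²) = √(2.09427 + 14.77511) = 4.107 km
10: √((0.033·111.32)² + (-0.051·91.52)²) = √(13.49504 + 21.78574) = 5.940 km
11: √((-0.018·111.32)² + (-0.061·91.52)²) = √(4.01505 + 31.16676) = 5.931 km
12: √((0.015·111.32)² + (0.002·91.52)²) = √(2.78823 + 0.03350) = 1.680 km
13: √((0.025·111.32)² + (0.012·91.52)²) = √(7.74509 + 1.20613) = 2.992 km
14: √((0.048·111.32)² + (-0.050·91.52)²) = √(28.55150 + 20.93978) = 7.035 km
15: √((-0.088·111.32)² + (-0.030·91.52)²) = √(95.96475 + 7.53832) = 10.174 km
Threshold 3.95 km: 6 (1.531 km), 12 (1.680 km), 13 (2.992 km), 2 (3.812 km) are within range.

6, 12, 13, 2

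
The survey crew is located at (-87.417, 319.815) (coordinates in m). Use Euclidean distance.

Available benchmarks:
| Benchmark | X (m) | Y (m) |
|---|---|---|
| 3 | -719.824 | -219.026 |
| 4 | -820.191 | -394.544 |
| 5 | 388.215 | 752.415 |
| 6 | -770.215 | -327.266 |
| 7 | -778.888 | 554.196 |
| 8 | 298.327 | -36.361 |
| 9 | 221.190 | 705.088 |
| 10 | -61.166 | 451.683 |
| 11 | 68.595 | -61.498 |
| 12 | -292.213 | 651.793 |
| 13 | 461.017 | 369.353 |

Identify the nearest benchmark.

Distances from (-87.417, 319.815):
3: 830.836 m
4: 1023.360 m
5: 642.937 m
6: 940.706 m
7: 730.114 m
8: 525.033 m
9: 493.633 m
10: 134.456 m
11: 411.994 m
12: 390.065 m
13: 550.667 m
Minimum: 10 at 134.456 m.

10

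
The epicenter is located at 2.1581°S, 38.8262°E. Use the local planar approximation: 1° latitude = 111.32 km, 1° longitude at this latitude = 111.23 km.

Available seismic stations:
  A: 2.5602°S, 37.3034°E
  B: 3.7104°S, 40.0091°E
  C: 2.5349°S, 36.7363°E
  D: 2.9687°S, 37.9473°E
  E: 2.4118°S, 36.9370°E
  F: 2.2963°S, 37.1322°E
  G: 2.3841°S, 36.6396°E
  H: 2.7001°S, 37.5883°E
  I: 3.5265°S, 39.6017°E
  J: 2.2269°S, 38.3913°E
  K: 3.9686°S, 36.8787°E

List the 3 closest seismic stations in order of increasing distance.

J, D, H

Distances from 2.1581°S, 38.8262°E:
A: 175.1958 km
B: 217.1917 km
C: 236.2136 km
D: 133.0397 km
E: 212.0251 km
F: 189.0506 km
G: 244.5132 km
H: 150.3308 km
I: 175.0574 km
J: 48.9765 km
K: 295.8796 km
Sorted: J (48.9765 km) < D (133.0397 km) < H (150.3308 km) < I (175.0574 km) < A (175.1958 km) < …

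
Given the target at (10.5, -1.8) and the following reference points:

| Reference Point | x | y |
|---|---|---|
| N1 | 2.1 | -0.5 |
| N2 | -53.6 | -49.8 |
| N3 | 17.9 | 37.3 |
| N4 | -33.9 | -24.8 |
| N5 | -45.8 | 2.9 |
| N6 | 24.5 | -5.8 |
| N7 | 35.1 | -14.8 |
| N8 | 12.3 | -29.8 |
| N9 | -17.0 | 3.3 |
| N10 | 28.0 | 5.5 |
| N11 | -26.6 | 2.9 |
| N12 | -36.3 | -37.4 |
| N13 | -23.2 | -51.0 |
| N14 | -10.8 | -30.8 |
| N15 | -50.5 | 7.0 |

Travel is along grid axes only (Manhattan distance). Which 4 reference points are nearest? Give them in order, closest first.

N1, N6, N10, N8

Distances from (10.5, -1.8):
N1: |-8.4| + |1.3| = 8.4 + 1.3 = 9.7
N2: |-64.1| + |-48.0| = 64.1 + 48.0 = 112.1
N3: |7.4| + |39.1| = 7.4 + 39.1 = 46.5
N4: |-44.4| + |-23.0| = 44.4 + 23.0 = 67.4
N5: |-56.3| + |4.7| = 56.3 + 4.7 = 61.0
N6: |14.0| + |-4.0| = 14.0 + 4.0 = 18.0
N7: |24.6| + |-13.0| = 24.6 + 13.0 = 37.6
N8: |1.8| + |-28.0| = 1.8 + 28.0 = 29.8
N9: |-27.5| + |5.1| = 27.5 + 5.1 = 32.6
N10: |17.5| + |7.3| = 17.5 + 7.3 = 24.8
N11: |-37.1| + |4.7| = 37.1 + 4.7 = 41.8
N12: |-46.8| + |-35.6| = 46.8 + 35.6 = 82.4
N13: |-33.7| + |-49.2| = 33.7 + 49.2 = 82.9
N14: |-21.3| + |-29.0| = 21.3 + 29.0 = 50.3
N15: |-61.0| + |8.8| = 61.0 + 8.8 = 69.8
Sorted: N1 (9.7) < N6 (18.0) < N10 (24.8) < N8 (29.8) < N9 (32.6) < N7 (37.6) < …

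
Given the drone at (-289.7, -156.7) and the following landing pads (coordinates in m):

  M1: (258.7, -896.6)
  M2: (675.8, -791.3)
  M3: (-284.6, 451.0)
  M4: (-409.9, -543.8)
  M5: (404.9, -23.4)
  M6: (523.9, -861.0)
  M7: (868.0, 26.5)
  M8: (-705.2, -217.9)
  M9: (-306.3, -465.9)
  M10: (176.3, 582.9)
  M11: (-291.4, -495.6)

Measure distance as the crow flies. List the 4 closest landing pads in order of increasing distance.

Distances from (-289.7, -156.7):
M1: √((548.4)² + (-739.9)²) = √(300742.560 + 547452.010) = 921.0 m
M2: √((965.5)² + (-634.6)²) = √(932190.250 + 402717.160) = 1155.4 m
M3: √((5.1)² + (607.7)²) = √(26.010 + 369299.290) = 607.7 m
M4: √((-120.2)² + (-387.1)²) = √(14448.040 + 149846.410) = 405.3 m
M5: √((694.6)² + (133.3)²) = √(482469.160 + 17768.890) = 707.3 m
M6: √((813.6)² + (-704.3)²) = √(661944.960 + 496038.490) = 1076.1 m
M7: √((1157.7)² + (183.2)²) = √(1340269.290 + 33562.240) = 1172.1 m
M8: √((-415.5)² + (-61.2)²) = √(172640.250 + 3745.440) = 420.0 m
M9: √((-16.6)² + (-309.2)²) = √(275.560 + 95604.640) = 309.6 m
M10: √((466.0)² + (739.6)²) = √(217156.000 + 547008.160) = 874.2 m
M11: √((-1.7)² + (-338.9)²) = √(2.890 + 114853.210) = 338.9 m
Sorted: M9 (309.6 m) < M11 (338.9 m) < M4 (405.3 m) < M8 (420.0 m) < M3 (607.7 m) < M5 (707.3 m) < …

M9, M11, M4, M8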